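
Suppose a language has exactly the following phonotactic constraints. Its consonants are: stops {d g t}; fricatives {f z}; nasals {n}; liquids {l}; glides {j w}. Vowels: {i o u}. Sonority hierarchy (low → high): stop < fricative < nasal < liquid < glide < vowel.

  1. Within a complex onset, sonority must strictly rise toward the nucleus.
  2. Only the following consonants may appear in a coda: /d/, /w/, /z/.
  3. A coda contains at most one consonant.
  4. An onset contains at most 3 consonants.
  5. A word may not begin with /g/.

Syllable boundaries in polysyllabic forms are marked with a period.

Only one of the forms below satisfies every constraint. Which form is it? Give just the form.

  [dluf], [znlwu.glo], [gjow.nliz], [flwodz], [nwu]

[nwu]

[dluf] — violates constraint 2: syllable 1 coda contains /f/, which is not a licensed coda consonant → ill-formed
[znlwu.glo] — violates constraint 4: syllable 1 onset /znlw/ has 4 consonants (> 3) → ill-formed
[gjow.nliz] — violates constraint 5: word begins with /g/ → ill-formed
[flwodz] — violates constraint 3: syllable 1 coda /dz/ has 2 consonants (> 1) → ill-formed
[nwu] — σ1 onset /nw/ (3→5 rises), coda /∅/ ok → well-formed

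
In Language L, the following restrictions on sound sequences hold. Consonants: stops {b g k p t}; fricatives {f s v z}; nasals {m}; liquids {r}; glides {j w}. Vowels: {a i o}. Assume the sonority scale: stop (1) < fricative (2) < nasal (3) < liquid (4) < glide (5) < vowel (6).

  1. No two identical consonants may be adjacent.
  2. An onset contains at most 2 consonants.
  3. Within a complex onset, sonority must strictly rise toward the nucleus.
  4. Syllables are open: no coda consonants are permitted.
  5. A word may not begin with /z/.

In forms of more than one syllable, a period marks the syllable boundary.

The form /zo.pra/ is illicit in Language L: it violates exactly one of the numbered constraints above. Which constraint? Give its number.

/zo.pra/: word begins with /z/.
This is a violation of constraint 5: "A word may not begin with /z/."
The remaining constraints (1, 2, 3, 4) are satisfied.

5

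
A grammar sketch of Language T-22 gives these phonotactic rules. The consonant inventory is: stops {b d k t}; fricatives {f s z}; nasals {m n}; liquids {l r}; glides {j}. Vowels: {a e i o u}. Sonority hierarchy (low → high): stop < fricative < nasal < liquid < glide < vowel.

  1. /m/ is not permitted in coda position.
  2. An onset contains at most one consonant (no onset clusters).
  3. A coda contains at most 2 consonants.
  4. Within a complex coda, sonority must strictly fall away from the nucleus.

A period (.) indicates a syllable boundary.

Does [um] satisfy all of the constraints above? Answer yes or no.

no

[um] — violates constraint 1: syllable 1 coda contains /m/ → not permitted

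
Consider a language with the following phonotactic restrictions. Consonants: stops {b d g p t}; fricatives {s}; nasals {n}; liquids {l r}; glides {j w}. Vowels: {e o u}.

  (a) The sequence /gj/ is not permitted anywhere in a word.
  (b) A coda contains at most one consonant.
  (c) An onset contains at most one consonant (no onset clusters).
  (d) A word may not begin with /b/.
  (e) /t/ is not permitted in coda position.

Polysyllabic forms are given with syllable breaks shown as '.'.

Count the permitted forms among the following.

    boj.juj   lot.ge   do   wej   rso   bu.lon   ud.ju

3

boj.juj — violates constraint (d): word begins with /b/ → not permitted
lot.ge — violates constraint (e): syllable 1 coda contains /t/ → not permitted
do — σ1 onset /d/, coda /∅/ ok → permitted
wej — σ1 onset /w/, coda /j/ ok → permitted
rso — violates constraint (c): syllable 1 onset /rs/ has 2 consonants (> 1) → not permitted
bu.lon — violates constraint (d): word begins with /b/ → not permitted
ud.ju — σ1 onset /∅/, coda /d/ ok; σ2 onset /j/, coda /∅/ ok → permitted
Permitted: do, wej, ud.ju → 3.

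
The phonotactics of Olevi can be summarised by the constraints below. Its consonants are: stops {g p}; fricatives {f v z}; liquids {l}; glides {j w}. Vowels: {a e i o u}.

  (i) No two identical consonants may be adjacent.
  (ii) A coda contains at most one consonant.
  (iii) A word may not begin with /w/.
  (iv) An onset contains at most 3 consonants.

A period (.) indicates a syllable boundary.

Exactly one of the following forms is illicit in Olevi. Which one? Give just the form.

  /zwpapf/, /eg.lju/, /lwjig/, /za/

/zwpapf/ — violates constraint (ii): syllable 1 coda /pf/ has 2 consonants (> 1) → illicit
/eg.lju/ — σ1 onset /∅/, coda /g/ ok; σ2 onset /lj/ (2C), coda /∅/ ok → licit
/lwjig/ — σ1 onset /lwj/ (3C), coda /g/ ok → licit
/za/ — σ1 onset /z/, coda /∅/ ok → licit

/zwpapf/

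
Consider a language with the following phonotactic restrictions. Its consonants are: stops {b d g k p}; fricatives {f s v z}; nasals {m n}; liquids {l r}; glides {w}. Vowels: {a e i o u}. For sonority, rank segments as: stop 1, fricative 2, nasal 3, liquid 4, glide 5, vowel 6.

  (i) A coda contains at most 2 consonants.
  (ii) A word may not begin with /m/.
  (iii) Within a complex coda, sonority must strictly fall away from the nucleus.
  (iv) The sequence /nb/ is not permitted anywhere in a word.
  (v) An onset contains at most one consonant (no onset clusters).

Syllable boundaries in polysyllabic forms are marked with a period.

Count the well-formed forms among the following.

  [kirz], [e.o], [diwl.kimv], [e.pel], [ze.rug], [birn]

[kirz] — σ1 onset /k/, coda /rz/ (4→2 falls) ok → well-formed
[e.o] — σ1 onset /∅/, coda /∅/ ok; σ2 onset /∅/, coda /∅/ ok → well-formed
[diwl.kimv] — σ1 onset /d/, coda /wl/ (5→4 falls) ok; σ2 onset /k/, coda /mv/ (3→2 falls) ok → well-formed
[e.pel] — σ1 onset /∅/, coda /∅/ ok; σ2 onset /p/, coda /l/ ok → well-formed
[ze.rug] — σ1 onset /z/, coda /∅/ ok; σ2 onset /r/, coda /g/ ok → well-formed
[birn] — σ1 onset /b/, coda /rn/ (4→3 falls) ok → well-formed
Well-formed: [kirz], [e.o], [diwl.kimv], [e.pel], [ze.rug], [birn] → 6.

6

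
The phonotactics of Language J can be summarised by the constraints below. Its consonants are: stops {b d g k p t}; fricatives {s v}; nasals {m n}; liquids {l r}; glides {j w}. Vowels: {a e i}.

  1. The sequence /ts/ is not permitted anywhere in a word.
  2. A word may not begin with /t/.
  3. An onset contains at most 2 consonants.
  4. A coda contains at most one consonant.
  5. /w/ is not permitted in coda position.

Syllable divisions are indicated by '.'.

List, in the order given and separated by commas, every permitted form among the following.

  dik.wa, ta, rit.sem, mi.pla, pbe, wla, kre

dik.wa, mi.pla, pbe, wla, kre

dik.wa — σ1 onset /d/, coda /k/ ok; σ2 onset /w/, coda /∅/ ok → permitted
ta — violates constraint 2: word begins with /t/ → not permitted
rit.sem — violates constraint 1: contains banned sequence /ts/ → not permitted
mi.pla — σ1 onset /m/, coda /∅/ ok; σ2 onset /pl/ (2C), coda /∅/ ok → permitted
pbe — σ1 onset /pb/ (2C), coda /∅/ ok → permitted
wla — σ1 onset /wl/ (2C), coda /∅/ ok → permitted
kre — σ1 onset /kr/ (2C), coda /∅/ ok → permitted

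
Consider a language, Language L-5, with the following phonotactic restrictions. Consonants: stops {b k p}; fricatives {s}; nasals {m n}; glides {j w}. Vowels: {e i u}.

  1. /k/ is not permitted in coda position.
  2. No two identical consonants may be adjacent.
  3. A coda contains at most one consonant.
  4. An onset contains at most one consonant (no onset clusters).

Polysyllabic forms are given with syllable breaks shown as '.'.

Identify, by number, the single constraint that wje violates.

wje: syllable 1 onset /wj/ has 2 consonants (> 1).
This is a violation of constraint 4: "An onset contains at most one consonant (no onset clusters)."
The remaining constraints (1, 2, 3) are satisfied.

4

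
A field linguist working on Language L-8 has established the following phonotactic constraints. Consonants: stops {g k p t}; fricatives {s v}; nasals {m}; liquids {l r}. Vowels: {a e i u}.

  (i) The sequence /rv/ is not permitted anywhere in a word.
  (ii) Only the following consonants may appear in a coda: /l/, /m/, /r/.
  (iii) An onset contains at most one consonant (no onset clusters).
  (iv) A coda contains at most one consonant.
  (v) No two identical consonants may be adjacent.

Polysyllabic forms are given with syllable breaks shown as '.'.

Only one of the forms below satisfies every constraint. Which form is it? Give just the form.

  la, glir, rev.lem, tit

la — σ1 onset /l/, coda /∅/ ok → phonotactically legal
glir — violates constraint (iii): syllable 1 onset /gl/ has 2 consonants (> 1) → phonotactically illegal
rev.lem — violates constraint (ii): syllable 1 coda contains /v/, which is not a licensed coda consonant → phonotactically illegal
tit — violates constraint (ii): syllable 1 coda contains /t/, which is not a licensed coda consonant → phonotactically illegal

la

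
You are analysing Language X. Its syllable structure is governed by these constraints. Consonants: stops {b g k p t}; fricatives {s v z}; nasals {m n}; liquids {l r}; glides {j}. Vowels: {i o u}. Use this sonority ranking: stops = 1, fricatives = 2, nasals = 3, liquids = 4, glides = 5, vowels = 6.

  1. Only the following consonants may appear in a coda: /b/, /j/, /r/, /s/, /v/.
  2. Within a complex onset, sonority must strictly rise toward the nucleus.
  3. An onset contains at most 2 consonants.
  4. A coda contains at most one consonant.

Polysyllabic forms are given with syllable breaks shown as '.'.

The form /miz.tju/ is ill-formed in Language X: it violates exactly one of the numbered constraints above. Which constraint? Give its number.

/miz.tju/: syllable 1 coda contains /z/, which is not a licensed coda consonant.
This is a violation of constraint 1: "Only the following consonants may appear in a coda: /b/, /j/, /r/, /s/, /v/."
The remaining constraints (2, 3, 4) are satisfied.

1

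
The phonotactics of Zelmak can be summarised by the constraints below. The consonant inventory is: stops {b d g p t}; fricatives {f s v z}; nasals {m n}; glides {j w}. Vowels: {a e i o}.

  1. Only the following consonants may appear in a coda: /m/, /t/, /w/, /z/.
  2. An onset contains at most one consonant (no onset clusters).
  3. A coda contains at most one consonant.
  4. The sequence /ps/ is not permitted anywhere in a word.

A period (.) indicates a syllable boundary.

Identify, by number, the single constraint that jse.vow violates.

2

jse.vow: syllable 1 onset /js/ has 2 consonants (> 1).
This is a violation of constraint 2: "An onset contains at most one consonant (no onset clusters)."
The remaining constraints (1, 3, 4) are satisfied.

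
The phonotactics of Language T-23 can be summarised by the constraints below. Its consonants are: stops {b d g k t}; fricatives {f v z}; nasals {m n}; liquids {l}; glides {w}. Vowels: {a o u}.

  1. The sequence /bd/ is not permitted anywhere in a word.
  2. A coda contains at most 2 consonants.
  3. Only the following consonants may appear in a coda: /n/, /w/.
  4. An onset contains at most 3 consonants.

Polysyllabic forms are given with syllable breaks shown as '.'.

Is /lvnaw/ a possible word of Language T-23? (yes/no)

yes

/lvnaw/ — σ1 onset /lvn/ (3C), coda /w/ ok → well-formed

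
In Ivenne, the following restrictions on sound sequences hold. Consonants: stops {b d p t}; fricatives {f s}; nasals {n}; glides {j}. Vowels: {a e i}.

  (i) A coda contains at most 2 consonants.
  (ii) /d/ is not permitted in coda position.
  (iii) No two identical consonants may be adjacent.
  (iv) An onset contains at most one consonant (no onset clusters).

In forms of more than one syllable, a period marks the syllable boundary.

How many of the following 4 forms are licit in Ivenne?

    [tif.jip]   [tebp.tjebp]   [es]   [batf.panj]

[tif.jip] — σ1 onset /t/, coda /f/ ok; σ2 onset /j/, coda /p/ ok → licit
[tebp.tjebp] — violates constraint (iv): syllable 2 onset /tj/ has 2 consonants (> 1) → illicit
[es] — σ1 onset /∅/, coda /s/ ok → licit
[batf.panj] — σ1 onset /b/, coda /tf/ (2C) ok; σ2 onset /p/, coda /nj/ (2C) ok → licit
Licit: [tif.jip], [es], [batf.panj] → 3.

3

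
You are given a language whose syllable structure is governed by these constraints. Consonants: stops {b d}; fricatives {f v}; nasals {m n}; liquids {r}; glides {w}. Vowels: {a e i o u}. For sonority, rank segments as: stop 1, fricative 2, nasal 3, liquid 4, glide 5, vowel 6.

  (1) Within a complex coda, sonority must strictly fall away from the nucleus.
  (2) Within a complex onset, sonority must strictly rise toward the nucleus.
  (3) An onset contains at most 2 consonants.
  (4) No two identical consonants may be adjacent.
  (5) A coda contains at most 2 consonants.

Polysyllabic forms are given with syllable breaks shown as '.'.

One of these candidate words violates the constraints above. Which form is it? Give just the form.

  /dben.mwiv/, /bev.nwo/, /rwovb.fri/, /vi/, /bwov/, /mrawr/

/dben.mwiv/ — violates constraint 2: syllable 1 onset /db/: /d/ (stop, 1) → /b/ (stop, 1) does not rise → illicit
/bev.nwo/ — σ1 onset /b/, coda /v/ ok; σ2 onset /nw/ (3→5 rises), coda /∅/ ok → licit
/rwovb.fri/ — σ1 onset /rw/ (4→5 rises), coda /vb/ (2→1 falls) ok; σ2 onset /fr/ (2→4 rises), coda /∅/ ok → licit
/vi/ — σ1 onset /v/, coda /∅/ ok → licit
/bwov/ — σ1 onset /bw/ (1→5 rises), coda /v/ ok → licit
/mrawr/ — σ1 onset /mr/ (3→4 rises), coda /wr/ (5→4 falls) ok → licit

/dben.mwiv/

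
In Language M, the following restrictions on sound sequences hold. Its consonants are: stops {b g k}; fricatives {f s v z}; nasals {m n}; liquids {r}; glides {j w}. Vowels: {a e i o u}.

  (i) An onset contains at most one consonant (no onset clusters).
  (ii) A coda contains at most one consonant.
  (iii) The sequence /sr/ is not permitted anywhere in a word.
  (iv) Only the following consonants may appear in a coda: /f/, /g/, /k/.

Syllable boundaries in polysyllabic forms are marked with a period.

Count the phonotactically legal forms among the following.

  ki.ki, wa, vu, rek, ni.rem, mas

4

ki.ki — σ1 onset /k/, coda /∅/ ok; σ2 onset /k/, coda /∅/ ok → phonotactically legal
wa — σ1 onset /w/, coda /∅/ ok → phonotactically legal
vu — σ1 onset /v/, coda /∅/ ok → phonotactically legal
rek — σ1 onset /r/, coda /k/ ok → phonotactically legal
ni.rem — violates constraint (iv): syllable 2 coda contains /m/, which is not a licensed coda consonant → phonotactically illegal
mas — violates constraint (iv): syllable 1 coda contains /s/, which is not a licensed coda consonant → phonotactically illegal
Phonotactically legal: ki.ki, wa, vu, rek → 4.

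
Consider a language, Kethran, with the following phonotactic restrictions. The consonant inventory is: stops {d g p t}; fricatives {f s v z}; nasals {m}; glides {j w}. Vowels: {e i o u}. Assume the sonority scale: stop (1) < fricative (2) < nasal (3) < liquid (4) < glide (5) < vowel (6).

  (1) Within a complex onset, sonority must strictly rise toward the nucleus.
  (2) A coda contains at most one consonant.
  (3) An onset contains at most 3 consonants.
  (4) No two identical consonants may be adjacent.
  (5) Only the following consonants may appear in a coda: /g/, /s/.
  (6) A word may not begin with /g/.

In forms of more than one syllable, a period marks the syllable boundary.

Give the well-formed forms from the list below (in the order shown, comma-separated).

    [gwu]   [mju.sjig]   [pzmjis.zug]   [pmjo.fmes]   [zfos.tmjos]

[gwu] — violates constraint 6: word begins with /g/ → ill-formed
[mju.sjig] — σ1 onset /mj/ (3→5 rises), coda /∅/ ok; σ2 onset /sj/ (2→5 rises), coda /g/ ok → well-formed
[pzmjis.zug] — violates constraint 3: syllable 1 onset /pzmj/ has 4 consonants (> 3) → ill-formed
[pmjo.fmes] — σ1 onset /pmj/ (1→3→5 rises), coda /∅/ ok; σ2 onset /fm/ (2→3 rises), coda /s/ ok → well-formed
[zfos.tmjos] — violates constraint 1: syllable 1 onset /zf/: /z/ (fricative, 2) → /f/ (fricative, 2) does not rise → ill-formed

[mju.sjig], [pmjo.fmes]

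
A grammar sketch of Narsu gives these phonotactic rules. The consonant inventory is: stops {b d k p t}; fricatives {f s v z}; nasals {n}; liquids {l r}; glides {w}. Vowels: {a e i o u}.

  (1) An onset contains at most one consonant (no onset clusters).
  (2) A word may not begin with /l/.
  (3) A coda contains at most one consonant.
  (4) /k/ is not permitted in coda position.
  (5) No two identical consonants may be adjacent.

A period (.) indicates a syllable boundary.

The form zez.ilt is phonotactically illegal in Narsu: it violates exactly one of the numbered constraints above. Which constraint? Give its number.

zez.ilt: syllable 2 coda /lt/ has 2 consonants (> 1).
This is a violation of constraint 3: "A coda contains at most one consonant."
The remaining constraints (1, 2, 4, 5) are satisfied.

3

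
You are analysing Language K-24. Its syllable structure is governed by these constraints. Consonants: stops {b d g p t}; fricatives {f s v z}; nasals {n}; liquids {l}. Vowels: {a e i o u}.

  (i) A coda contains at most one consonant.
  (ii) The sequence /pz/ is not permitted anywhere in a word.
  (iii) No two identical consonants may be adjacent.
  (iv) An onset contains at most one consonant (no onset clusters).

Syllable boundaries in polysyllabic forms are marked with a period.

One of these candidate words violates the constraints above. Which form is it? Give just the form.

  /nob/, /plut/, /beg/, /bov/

/plut/

/nob/ — σ1 onset /n/, coda /b/ ok → licit
/plut/ — violates constraint (iv): syllable 1 onset /pl/ has 2 consonants (> 1) → illicit
/beg/ — σ1 onset /b/, coda /g/ ok → licit
/bov/ — σ1 onset /b/, coda /v/ ok → licit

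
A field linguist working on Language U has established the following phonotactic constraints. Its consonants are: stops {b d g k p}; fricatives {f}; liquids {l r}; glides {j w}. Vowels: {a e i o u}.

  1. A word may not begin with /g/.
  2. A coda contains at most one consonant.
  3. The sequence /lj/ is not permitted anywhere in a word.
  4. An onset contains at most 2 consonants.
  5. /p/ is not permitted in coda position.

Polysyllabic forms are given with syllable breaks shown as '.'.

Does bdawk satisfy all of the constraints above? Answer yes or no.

bdawk — violates constraint 2: syllable 1 coda /wk/ has 2 consonants (> 1) → ill-formed

no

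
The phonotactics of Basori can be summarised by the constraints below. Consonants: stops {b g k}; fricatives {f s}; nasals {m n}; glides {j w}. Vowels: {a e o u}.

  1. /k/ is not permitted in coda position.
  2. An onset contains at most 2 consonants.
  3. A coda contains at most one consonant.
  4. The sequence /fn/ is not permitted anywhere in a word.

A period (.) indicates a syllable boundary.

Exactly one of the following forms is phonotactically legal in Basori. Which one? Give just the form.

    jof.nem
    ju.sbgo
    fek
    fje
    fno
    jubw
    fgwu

fje

jof.nem — violates constraint 4: contains banned sequence /fn/ → phonotactically illegal
ju.sbgo — violates constraint 2: syllable 2 onset /sbg/ has 3 consonants (> 2) → phonotactically illegal
fek — violates constraint 1: syllable 1 coda contains /k/ → phonotactically illegal
fje — σ1 onset /fj/ (2C), coda /∅/ ok → phonotactically legal
fno — violates constraint 4: contains banned sequence /fn/ → phonotactically illegal
jubw — violates constraint 3: syllable 1 coda /bw/ has 2 consonants (> 1) → phonotactically illegal
fgwu — violates constraint 2: syllable 1 onset /fgw/ has 3 consonants (> 2) → phonotactically illegal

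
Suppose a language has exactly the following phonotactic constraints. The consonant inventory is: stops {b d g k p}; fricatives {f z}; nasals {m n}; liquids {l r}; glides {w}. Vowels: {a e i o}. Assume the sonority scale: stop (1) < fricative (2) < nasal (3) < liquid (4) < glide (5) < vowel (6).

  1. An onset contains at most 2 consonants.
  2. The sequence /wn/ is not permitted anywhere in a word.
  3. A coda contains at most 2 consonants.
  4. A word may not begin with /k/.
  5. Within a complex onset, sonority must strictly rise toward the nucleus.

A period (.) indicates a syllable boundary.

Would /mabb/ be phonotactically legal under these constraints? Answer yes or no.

yes

/mabb/ — σ1 onset /m/, coda /bb/ (2C) ok → phonotactically legal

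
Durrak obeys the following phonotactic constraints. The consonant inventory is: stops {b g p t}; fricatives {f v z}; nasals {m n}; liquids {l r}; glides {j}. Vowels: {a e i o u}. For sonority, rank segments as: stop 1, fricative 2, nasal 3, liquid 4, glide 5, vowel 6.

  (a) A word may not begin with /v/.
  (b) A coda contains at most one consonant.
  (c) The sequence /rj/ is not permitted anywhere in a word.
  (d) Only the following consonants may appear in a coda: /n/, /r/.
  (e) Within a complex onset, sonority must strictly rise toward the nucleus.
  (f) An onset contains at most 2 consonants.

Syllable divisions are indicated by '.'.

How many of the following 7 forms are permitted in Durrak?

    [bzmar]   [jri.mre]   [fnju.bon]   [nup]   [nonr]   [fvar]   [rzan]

[bzmar] — violates constraint (f): syllable 1 onset /bzm/ has 3 consonants (> 2) → not permitted
[jri.mre] — violates constraint (e): syllable 1 onset /jr/: /j/ (glide, 5) → /r/ (liquid, 4) does not rise → not permitted
[fnju.bon] — violates constraint (f): syllable 1 onset /fnj/ has 3 consonants (> 2) → not permitted
[nup] — violates constraint (d): syllable 1 coda contains /p/, which is not a licensed coda consonant → not permitted
[nonr] — violates constraint (b): syllable 1 coda /nr/ has 2 consonants (> 1) → not permitted
[fvar] — violates constraint (e): syllable 1 onset /fv/: /f/ (fricative, 2) → /v/ (fricative, 2) does not rise → not permitted
[rzan] — violates constraint (e): syllable 1 onset /rz/: /r/ (liquid, 4) → /z/ (fricative, 2) does not rise → not permitted
No form is permitted → 0.

0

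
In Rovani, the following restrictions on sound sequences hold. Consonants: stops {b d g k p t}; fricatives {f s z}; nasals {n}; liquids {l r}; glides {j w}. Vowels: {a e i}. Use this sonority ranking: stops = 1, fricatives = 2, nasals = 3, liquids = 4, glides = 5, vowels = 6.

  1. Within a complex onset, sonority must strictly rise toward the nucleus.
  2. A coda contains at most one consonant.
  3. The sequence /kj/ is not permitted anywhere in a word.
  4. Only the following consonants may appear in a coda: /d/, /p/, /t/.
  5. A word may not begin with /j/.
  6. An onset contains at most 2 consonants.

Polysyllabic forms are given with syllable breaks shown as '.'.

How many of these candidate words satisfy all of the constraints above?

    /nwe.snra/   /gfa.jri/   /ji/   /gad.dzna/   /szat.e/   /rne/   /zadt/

0

/nwe.snra/ — violates constraint 6: syllable 2 onset /snr/ has 3 consonants (> 2) → phonotactically illegal
/gfa.jri/ — violates constraint 1: syllable 2 onset /jr/: /j/ (glide, 5) → /r/ (liquid, 4) does not rise → phonotactically illegal
/ji/ — violates constraint 5: word begins with /j/ → phonotactically illegal
/gad.dzna/ — violates constraint 6: syllable 2 onset /dzn/ has 3 consonants (> 2) → phonotactically illegal
/szat.e/ — violates constraint 1: syllable 1 onset /sz/: /s/ (fricative, 2) → /z/ (fricative, 2) does not rise → phonotactically illegal
/rne/ — violates constraint 1: syllable 1 onset /rn/: /r/ (liquid, 4) → /n/ (nasal, 3) does not rise → phonotactically illegal
/zadt/ — violates constraint 2: syllable 1 coda /dt/ has 2 consonants (> 1) → phonotactically illegal
No form is phonotactically legal → 0.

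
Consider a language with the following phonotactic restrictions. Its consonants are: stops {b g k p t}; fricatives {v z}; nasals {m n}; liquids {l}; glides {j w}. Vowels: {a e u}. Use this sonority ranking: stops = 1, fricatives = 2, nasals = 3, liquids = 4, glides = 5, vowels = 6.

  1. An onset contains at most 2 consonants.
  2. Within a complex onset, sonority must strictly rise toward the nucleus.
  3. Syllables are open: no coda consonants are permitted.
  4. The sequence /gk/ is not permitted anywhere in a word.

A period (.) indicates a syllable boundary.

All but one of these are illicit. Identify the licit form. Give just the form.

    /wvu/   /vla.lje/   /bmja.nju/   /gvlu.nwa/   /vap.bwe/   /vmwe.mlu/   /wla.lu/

/vla.lje/

/wvu/ — violates constraint 2: syllable 1 onset /wv/: /w/ (glide, 5) → /v/ (fricative, 2) does not rise → illicit
/vla.lje/ — σ1 onset /vl/ (2→4 rises), coda /∅/ ok; σ2 onset /lj/ (4→5 rises), coda /∅/ ok → licit
/bmja.nju/ — violates constraint 1: syllable 1 onset /bmj/ has 3 consonants (> 2) → illicit
/gvlu.nwa/ — violates constraint 1: syllable 1 onset /gvl/ has 3 consonants (> 2) → illicit
/vap.bwe/ — violates constraint 3: syllable 1 coda /p/ has 1 consonant (> 0) → illicit
/vmwe.mlu/ — violates constraint 1: syllable 1 onset /vmw/ has 3 consonants (> 2) → illicit
/wla.lu/ — violates constraint 2: syllable 1 onset /wl/: /w/ (glide, 5) → /l/ (liquid, 4) does not rise → illicit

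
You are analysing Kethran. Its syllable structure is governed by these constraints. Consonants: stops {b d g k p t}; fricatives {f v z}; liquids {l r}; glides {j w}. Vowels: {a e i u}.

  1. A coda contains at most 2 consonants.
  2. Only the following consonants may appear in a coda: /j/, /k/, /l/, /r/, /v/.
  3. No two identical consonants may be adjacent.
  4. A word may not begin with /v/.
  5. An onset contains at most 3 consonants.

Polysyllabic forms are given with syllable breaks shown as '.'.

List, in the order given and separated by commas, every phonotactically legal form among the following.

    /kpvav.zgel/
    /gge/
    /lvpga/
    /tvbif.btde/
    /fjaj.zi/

/kpvav.zgel/, /fjaj.zi/

/kpvav.zgel/ — σ1 onset /kpv/ (3C), coda /v/ ok; σ2 onset /zg/ (2C), coda /l/ ok → phonotactically legal
/gge/ — violates constraint 3: adjacent identical consonants /gg/ → phonotactically illegal
/lvpga/ — violates constraint 5: syllable 1 onset /lvpg/ has 4 consonants (> 3) → phonotactically illegal
/tvbif.btde/ — violates constraint 2: syllable 1 coda contains /f/, which is not a licensed coda consonant → phonotactically illegal
/fjaj.zi/ — σ1 onset /fj/ (2C), coda /j/ ok; σ2 onset /z/, coda /∅/ ok → phonotactically legal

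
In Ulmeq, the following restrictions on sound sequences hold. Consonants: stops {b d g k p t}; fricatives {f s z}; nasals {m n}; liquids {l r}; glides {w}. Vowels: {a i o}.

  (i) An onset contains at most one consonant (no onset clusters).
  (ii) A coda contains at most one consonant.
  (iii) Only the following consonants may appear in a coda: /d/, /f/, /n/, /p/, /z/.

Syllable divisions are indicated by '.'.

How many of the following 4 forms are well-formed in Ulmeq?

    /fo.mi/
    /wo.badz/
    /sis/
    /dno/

1

/fo.mi/ — σ1 onset /f/, coda /∅/ ok; σ2 onset /m/, coda /∅/ ok → well-formed
/wo.badz/ — violates constraint (ii): syllable 2 coda /dz/ has 2 consonants (> 1) → ill-formed
/sis/ — violates constraint (iii): syllable 1 coda contains /s/, which is not a licensed coda consonant → ill-formed
/dno/ — violates constraint (i): syllable 1 onset /dn/ has 2 consonants (> 1) → ill-formed
Well-formed: /fo.mi/ → 1.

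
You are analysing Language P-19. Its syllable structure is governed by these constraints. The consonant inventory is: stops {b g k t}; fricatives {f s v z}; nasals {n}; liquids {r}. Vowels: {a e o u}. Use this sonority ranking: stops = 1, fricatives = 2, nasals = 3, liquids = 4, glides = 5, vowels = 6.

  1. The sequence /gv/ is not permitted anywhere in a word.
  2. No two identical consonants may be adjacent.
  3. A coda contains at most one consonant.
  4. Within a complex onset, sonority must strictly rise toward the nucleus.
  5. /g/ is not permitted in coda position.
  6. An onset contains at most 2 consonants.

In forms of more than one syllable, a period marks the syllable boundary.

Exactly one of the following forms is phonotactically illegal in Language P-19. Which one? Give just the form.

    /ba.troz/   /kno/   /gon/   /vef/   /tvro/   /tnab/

/tvro/

/ba.troz/ — σ1 onset /b/, coda /∅/ ok; σ2 onset /tr/ (1→4 rises), coda /z/ ok → phonotactically legal
/kno/ — σ1 onset /kn/ (1→3 rises), coda /∅/ ok → phonotactically legal
/gon/ — σ1 onset /g/, coda /n/ ok → phonotactically legal
/vef/ — σ1 onset /v/, coda /f/ ok → phonotactically legal
/tvro/ — violates constraint 6: syllable 1 onset /tvr/ has 3 consonants (> 2) → phonotactically illegal
/tnab/ — σ1 onset /tn/ (1→3 rises), coda /b/ ok → phonotactically legal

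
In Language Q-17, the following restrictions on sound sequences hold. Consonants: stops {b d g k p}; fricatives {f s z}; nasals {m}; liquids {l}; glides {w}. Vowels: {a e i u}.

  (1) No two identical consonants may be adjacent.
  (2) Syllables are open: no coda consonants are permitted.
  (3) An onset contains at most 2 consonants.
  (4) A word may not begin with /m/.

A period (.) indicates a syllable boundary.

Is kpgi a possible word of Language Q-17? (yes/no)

no

kpgi — violates constraint 3: syllable 1 onset /kpg/ has 3 consonants (> 2) → not permitted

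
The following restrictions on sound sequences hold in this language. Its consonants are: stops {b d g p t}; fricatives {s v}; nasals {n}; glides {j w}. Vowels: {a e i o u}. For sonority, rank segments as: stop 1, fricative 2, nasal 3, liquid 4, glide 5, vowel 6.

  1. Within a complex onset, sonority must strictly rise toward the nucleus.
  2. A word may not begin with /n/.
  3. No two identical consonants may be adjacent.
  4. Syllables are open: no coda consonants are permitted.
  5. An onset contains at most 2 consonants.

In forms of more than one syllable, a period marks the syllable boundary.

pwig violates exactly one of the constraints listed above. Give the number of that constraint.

4

pwig: syllable 1 coda /g/ has 1 consonant (> 0).
This is a violation of constraint 4: "Syllables are open: no coda consonants are permitted."
The remaining constraints (1, 2, 3, 5) are satisfied.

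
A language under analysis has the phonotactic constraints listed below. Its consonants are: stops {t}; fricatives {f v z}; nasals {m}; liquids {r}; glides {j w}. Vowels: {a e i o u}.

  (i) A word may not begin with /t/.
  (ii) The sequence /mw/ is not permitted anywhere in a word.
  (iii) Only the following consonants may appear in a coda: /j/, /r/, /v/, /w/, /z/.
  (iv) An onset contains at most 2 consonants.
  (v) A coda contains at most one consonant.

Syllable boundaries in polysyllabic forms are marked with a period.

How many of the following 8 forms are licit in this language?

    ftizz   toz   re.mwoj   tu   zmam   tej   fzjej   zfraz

ftizz — violates constraint (v): syllable 1 coda /zz/ has 2 consonants (> 1) → illicit
toz — violates constraint (i): word begins with /t/ → illicit
re.mwoj — violates constraint (ii): contains banned sequence /mw/ → illicit
tu — violates constraint (i): word begins with /t/ → illicit
zmam — violates constraint (iii): syllable 1 coda contains /m/, which is not a licensed coda consonant → illicit
tej — violates constraint (i): word begins with /t/ → illicit
fzjej — violates constraint (iv): syllable 1 onset /fzj/ has 3 consonants (> 2) → illicit
zfraz — violates constraint (iv): syllable 1 onset /zfr/ has 3 consonants (> 2) → illicit
No form is licit → 0.

0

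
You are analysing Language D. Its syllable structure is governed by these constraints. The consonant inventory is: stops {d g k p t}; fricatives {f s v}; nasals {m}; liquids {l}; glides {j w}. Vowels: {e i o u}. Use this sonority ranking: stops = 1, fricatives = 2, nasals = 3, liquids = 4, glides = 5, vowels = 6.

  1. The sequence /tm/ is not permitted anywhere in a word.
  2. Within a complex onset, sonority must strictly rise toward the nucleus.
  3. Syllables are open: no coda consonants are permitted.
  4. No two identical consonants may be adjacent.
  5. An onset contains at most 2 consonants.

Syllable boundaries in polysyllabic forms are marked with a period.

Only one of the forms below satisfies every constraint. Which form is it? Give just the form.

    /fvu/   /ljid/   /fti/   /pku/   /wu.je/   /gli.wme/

/wu.je/

/fvu/ — violates constraint 2: syllable 1 onset /fv/: /f/ (fricative, 2) → /v/ (fricative, 2) does not rise → illicit
/ljid/ — violates constraint 3: syllable 1 coda /d/ has 1 consonant (> 0) → illicit
/fti/ — violates constraint 2: syllable 1 onset /ft/: /f/ (fricative, 2) → /t/ (stop, 1) does not rise → illicit
/pku/ — violates constraint 2: syllable 1 onset /pk/: /p/ (stop, 1) → /k/ (stop, 1) does not rise → illicit
/wu.je/ — σ1 onset /w/, coda /∅/ ok; σ2 onset /j/, coda /∅/ ok → licit
/gli.wme/ — violates constraint 2: syllable 2 onset /wm/: /w/ (glide, 5) → /m/ (nasal, 3) does not rise → illicit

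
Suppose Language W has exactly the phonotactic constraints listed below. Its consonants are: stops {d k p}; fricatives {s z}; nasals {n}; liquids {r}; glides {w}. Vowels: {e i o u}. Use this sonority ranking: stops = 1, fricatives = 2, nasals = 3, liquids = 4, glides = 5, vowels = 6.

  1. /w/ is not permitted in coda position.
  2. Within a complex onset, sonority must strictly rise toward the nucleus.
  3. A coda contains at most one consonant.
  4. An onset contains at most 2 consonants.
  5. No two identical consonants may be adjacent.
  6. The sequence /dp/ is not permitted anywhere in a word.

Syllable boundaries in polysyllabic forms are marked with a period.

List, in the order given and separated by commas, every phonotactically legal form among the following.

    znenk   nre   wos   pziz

nre, wos, pziz

znenk — violates constraint 3: syllable 1 coda /nk/ has 2 consonants (> 1) → phonotactically illegal
nre — σ1 onset /nr/ (3→4 rises), coda /∅/ ok → phonotactically legal
wos — σ1 onset /w/, coda /s/ ok → phonotactically legal
pziz — σ1 onset /pz/ (1→2 rises), coda /z/ ok → phonotactically legal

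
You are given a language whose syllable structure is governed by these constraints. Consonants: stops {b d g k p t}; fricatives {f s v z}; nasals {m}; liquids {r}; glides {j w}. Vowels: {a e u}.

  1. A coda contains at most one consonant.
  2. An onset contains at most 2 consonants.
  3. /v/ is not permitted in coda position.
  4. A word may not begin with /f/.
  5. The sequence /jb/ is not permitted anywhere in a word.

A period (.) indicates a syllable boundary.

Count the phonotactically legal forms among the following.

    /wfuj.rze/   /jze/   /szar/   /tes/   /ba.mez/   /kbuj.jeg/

6

/wfuj.rze/ — σ1 onset /wf/ (2C), coda /j/ ok; σ2 onset /rz/ (2C), coda /∅/ ok → phonotactically legal
/jze/ — σ1 onset /jz/ (2C), coda /∅/ ok → phonotactically legal
/szar/ — σ1 onset /sz/ (2C), coda /r/ ok → phonotactically legal
/tes/ — σ1 onset /t/, coda /s/ ok → phonotactically legal
/ba.mez/ — σ1 onset /b/, coda /∅/ ok; σ2 onset /m/, coda /z/ ok → phonotactically legal
/kbuj.jeg/ — σ1 onset /kb/ (2C), coda /j/ ok; σ2 onset /j/, coda /g/ ok → phonotactically legal
Phonotactically legal: /wfuj.rze/, /jze/, /szar/, /tes/, /ba.mez/, /kbuj.jeg/ → 6.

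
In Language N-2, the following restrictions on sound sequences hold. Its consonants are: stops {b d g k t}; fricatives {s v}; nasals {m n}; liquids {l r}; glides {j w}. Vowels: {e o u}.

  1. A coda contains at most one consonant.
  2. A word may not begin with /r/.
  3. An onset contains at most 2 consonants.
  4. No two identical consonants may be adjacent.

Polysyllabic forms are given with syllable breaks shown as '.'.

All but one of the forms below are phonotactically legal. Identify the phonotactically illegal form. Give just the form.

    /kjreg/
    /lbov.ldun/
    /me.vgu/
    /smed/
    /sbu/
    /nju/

/kjreg/ — violates constraint 3: syllable 1 onset /kjr/ has 3 consonants (> 2) → phonotactically illegal
/lbov.ldun/ — σ1 onset /lb/ (2C), coda /v/ ok; σ2 onset /ld/ (2C), coda /n/ ok → phonotactically legal
/me.vgu/ — σ1 onset /m/, coda /∅/ ok; σ2 onset /vg/ (2C), coda /∅/ ok → phonotactically legal
/smed/ — σ1 onset /sm/ (2C), coda /d/ ok → phonotactically legal
/sbu/ — σ1 onset /sb/ (2C), coda /∅/ ok → phonotactically legal
/nju/ — σ1 onset /nj/ (2C), coda /∅/ ok → phonotactically legal

/kjreg/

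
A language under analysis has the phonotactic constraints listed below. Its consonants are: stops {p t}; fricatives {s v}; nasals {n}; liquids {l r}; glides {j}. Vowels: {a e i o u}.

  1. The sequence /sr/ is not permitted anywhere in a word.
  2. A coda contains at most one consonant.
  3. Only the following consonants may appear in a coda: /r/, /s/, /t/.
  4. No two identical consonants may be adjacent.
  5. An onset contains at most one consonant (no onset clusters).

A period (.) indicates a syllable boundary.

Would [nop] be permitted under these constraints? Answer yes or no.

no

[nop] — violates constraint 3: syllable 1 coda contains /p/, which is not a licensed coda consonant → not permitted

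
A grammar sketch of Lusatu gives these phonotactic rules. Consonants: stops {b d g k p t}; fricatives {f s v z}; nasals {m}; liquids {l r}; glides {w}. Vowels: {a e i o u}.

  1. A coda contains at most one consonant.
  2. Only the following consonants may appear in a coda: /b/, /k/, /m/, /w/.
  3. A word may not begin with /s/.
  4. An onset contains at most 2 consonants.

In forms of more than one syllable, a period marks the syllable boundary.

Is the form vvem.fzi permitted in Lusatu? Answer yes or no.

vvem.fzi — σ1 onset /vv/ (2C), coda /m/ ok; σ2 onset /fz/ (2C), coda /∅/ ok → permitted

yes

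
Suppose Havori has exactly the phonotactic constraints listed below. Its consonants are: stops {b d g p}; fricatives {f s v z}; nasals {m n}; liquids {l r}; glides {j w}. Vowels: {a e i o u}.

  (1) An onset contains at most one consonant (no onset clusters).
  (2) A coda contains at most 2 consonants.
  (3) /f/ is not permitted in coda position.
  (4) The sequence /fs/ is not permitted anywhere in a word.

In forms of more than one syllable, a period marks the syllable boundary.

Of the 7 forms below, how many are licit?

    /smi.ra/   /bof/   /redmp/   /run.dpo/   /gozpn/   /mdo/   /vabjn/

0

/smi.ra/ — violates constraint 1: syllable 1 onset /sm/ has 2 consonants (> 1) → illicit
/bof/ — violates constraint 3: syllable 1 coda contains /f/ → illicit
/redmp/ — violates constraint 2: syllable 1 coda /dmp/ has 3 consonants (> 2) → illicit
/run.dpo/ — violates constraint 1: syllable 2 onset /dp/ has 2 consonants (> 1) → illicit
/gozpn/ — violates constraint 2: syllable 1 coda /zpn/ has 3 consonants (> 2) → illicit
/mdo/ — violates constraint 1: syllable 1 onset /md/ has 2 consonants (> 1) → illicit
/vabjn/ — violates constraint 2: syllable 1 coda /bjn/ has 3 consonants (> 2) → illicit
No form is licit → 0.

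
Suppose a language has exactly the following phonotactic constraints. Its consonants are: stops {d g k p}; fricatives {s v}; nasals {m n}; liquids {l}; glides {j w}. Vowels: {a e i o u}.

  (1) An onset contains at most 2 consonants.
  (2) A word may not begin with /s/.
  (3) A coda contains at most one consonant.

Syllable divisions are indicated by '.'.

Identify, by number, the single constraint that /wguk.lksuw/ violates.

/wguk.lksuw/: syllable 2 onset /lks/ has 3 consonants (> 2).
This is a violation of constraint 1: "An onset contains at most 2 consonants."
The remaining constraints (2, 3) are satisfied.

1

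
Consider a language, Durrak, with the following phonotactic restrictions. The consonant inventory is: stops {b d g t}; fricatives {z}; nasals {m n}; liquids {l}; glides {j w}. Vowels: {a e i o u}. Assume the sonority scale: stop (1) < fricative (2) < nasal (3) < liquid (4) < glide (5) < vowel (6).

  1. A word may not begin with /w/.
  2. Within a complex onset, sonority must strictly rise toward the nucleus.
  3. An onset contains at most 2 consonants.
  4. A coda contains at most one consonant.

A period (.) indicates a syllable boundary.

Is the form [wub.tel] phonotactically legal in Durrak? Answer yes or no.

no

[wub.tel] — violates constraint 1: word begins with /w/ → phonotactically illegal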